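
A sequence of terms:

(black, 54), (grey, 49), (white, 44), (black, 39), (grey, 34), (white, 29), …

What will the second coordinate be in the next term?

24

Second coordinate: −5 each step; 54, 49, 44, 39, 34, 29 → 24.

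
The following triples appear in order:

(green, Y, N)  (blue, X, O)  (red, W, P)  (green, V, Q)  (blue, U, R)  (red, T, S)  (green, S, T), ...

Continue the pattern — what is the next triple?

(blue, R, U)

Colour — repeats green → blue → red: green, blue, red, green, blue, red, green → blue.
For the first letter, letters move back 1 place in the alphabet: Y, X, W, V, U, T, S → R.
Second letter — letters move forward 1 place in the alphabet: N, O, P, Q, R, S, T → U.
Putting it together: (blue, R, U).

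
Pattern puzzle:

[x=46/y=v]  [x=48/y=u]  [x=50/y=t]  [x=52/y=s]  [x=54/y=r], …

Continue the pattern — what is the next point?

[x=56/y=q]

For the x, +2 each step: 46, 48, 50, 52, 54 → 56.
For the y, letters move back 1 place in the alphabet: v, u, t, s, r → q.
Combining the parts gives [x=56/y=q].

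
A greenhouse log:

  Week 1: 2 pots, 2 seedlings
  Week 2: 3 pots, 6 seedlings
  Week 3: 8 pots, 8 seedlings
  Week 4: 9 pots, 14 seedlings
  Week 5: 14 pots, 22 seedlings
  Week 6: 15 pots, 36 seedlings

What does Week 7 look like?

Pots: 2, 3, 8, 9, 14, 15 → 20 (alternating steps +1, +5, +1, +5, …).
Seedlings: each term is the sum of the two before it, so 2, 6, 8, 14, 22, 36 → 58.
Combining the parts gives 20 pots, 58 seedlings.

20 pots, 58 seedlings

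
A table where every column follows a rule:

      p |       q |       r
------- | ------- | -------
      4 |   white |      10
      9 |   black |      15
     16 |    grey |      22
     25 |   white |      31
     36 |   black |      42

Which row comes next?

49  grey  55

Column p goes 4, 9, 16, 25, 36 → 49 (perfect squares: 2², 3², 4², …).
Column q: repeats white → black → grey, so white, black, grey, white, black → grey.
Column r: always 6 more than the column p; 10, 15, 22, 31, 42 → 55.
Combining the parts gives 49  grey  55.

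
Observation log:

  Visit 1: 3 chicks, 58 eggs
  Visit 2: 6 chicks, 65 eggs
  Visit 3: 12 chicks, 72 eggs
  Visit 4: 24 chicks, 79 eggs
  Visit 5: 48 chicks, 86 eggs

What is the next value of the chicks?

96

Chicks — ×2 each step: 3, 6, 12, 24, 48 → 96.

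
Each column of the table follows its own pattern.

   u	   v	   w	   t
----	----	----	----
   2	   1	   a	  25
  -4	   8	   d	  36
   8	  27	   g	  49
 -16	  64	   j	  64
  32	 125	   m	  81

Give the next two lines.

Column u — ×(-2) each step: 2, -4, 8, -16, 32 → -64 → 128.
Column v: perfect cubes: 1³, 2³, 3³, …; 1, 8, 27, 64, 125 → 216 → 343.
For the column w, letters move forward 3 places in the alphabet: a, d, g, j, m → p → s.
Column t: 25, 36, 49, 64, 81 → 100 → 121 (perfect squares: 5², 6², 7², …).
Putting the parts together: -64  216  p  100 and then 128  343  s  121.

-64  216  p  100; 128  343  s  121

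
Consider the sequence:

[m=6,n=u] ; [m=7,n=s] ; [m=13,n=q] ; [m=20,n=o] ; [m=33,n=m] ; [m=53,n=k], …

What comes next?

[m=86,n=i]

M goes 6, 7, 13, 20, 33, 53 → 86 (each term is the sum of the two before it).
N — letters move back 2 places in the alphabet: u, s, q, o, m, k → i.
Combining the parts gives [m=86,n=i].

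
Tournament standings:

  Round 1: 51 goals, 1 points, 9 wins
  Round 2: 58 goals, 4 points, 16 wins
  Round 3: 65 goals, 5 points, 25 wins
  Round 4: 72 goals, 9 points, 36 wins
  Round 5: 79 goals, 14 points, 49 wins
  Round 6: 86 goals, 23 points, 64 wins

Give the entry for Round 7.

93 goals, 37 points, 81 wins

Goals goes 51, 58, 65, 72, 79, 86 → 93 (+7 each step).
Points — each term is the sum of the two before it: 1, 4, 5, 9, 14, 23 → 37.
Wins: 9, 16, 25, 36, 49, 64 → 81 (perfect squares: 3², 4², 5², …).
Combining the parts gives 93 goals, 37 points, 81 wins.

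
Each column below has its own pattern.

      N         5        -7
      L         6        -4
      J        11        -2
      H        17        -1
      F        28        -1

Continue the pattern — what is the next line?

D  45  -2

Letter: letters move back 2 places in the alphabet; N, L, J, H, F → D.
Second component: each term is the sum of the two before it; 5, 6, 11, 17, 28 → 45.
Third component — differences are 3, 2, 1, … (decreasing by 1 each time): -7, -4, -2, -1, -1 → -2.
Putting it together: D  45  -2.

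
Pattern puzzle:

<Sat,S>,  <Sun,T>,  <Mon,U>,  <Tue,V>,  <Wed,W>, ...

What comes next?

Day goes Sat, Sun, Mon, Tue, Wed → Thu (runs through the weekdays Mon→Sun).
Letter — letters move forward 1 place in the alphabet: S, T, U, V, W → X.
Putting it together: <Thu,X>.

<Thu,X>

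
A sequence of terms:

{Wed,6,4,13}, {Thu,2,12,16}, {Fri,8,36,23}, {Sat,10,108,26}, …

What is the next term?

{Sun,18,324,33}

For the day, runs through the weekdays Mon→Sun: Wed, Thu, Fri, Sat → Sun.
Second coordinate goes 6, 2, 8, 10 → 18 (each term is the sum of the two before it).
Third coordinate: 4, 12, 36, 108 → 324 (×3 each step).
Fourth coordinate — alternating steps +3, +7, +3, +7, …: 13, 16, 23, 26 → 33.
Putting it together: {Sun,18,324,33}.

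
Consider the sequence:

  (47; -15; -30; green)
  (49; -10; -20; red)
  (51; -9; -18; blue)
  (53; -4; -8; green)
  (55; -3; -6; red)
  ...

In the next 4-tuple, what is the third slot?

Second slot goes -15, -10, -9, -4, -3 → 2 (alternating steps +5, +1, +5, +1, …).
For the third slot, always 2 × the second slot: -30, -20, -18, -8, -6 → 4.

4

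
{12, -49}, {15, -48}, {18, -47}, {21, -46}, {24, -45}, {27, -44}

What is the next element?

First part: +3 each step, so 12, 15, 18, 21, 24, 27 → 30.
Second part: +1 each step, so -49, -48, -47, -46, -45, -44 → -43.
Combining the parts gives {30, -43}.

{30, -43}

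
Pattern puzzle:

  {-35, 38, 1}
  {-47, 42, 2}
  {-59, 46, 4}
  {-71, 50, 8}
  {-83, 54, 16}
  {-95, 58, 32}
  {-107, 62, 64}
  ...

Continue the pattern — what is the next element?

{-119, 66, 128}

First slot: −12 each step, so -35, -47, -59, -71, -83, -95, -107 → -119.
Second slot: 38, 42, 46, 50, 54, 58, 62 → 66 (+4 each step).
Third slot — ×2 each step: 1, 2, 4, 8, 16, 32, 64 → 128.
So the next element is {-119, 66, 128}.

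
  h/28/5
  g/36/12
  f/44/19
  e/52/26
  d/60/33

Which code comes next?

c/68/40

For the letter, letters move back 1 place in the alphabet: h, g, f, e, d → c.
Second component goes 28, 36, 44, 52, 60 → 68 (+8 each step).
Third component — +7 each step: 5, 12, 19, 26, 33 → 40.
So the next code is c/68/40.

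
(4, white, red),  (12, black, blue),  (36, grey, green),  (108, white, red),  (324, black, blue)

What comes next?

First entry — ×3 each step: 4, 12, 36, 108, 324 → 972.
Shade goes white, black, grey, white, black → grey (repeats white → black → grey).
Colour: red, blue, green, red, blue → green (repeats red → blue → green).
Putting it together: (972, grey, green).

(972, grey, green)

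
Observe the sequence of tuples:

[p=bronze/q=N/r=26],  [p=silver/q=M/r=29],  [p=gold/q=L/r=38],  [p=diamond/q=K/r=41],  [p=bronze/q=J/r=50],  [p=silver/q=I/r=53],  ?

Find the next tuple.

P — repeats bronze → silver → gold → diamond: bronze, silver, gold, diamond, bronze, silver → gold.
Q — letters move back 1 place in the alphabet: N, M, L, K, J, I → H.
R — alternating steps +3, +9, +3, +9, …: 26, 29, 38, 41, 50, 53 → 62.
Putting it together: [p=gold/q=H/r=62].

[p=gold/q=H/r=62]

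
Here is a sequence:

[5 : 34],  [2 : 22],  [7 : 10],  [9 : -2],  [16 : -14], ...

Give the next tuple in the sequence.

First value: 5, 2, 7, 9, 16 → 25 (each term is the sum of the two before it).
Second value: −12 each step; 34, 22, 10, -2, -14 → -26.
Putting it together: [25 : -26].

[25 : -26]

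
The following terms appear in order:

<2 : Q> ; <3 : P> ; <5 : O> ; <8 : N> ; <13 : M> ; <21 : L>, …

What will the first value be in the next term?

First value: each term is the sum of the two before it; 2, 3, 5, 8, 13, 21 → 34.
Letter goes Q, P, O, N, M, L → K (letters move back 1 place in the alphabet).

34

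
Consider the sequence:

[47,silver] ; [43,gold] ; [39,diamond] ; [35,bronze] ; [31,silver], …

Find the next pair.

[27,gold]

First coordinate goes 47, 43, 39, 35, 31 → 27 (−4 each step).
Rank: repeats silver → gold → diamond → bronze; silver, gold, diamond, bronze, silver → gold.
Putting it together: [27,gold].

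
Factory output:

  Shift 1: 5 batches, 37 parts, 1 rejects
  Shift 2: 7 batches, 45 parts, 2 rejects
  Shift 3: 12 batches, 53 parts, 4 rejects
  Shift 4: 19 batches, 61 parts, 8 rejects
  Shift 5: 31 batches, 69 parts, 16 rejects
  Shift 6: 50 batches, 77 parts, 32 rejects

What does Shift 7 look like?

Batches: each term is the sum of the two before it, so 5, 7, 12, 19, 31, 50 → 81.
Parts: +8 each step, so 37, 45, 53, 61, 69, 77 → 85.
For the rejects, ×2 each step: 1, 2, 4, 8, 16, 32 → 64.
Combining the parts gives 81 batches, 85 parts, 64 rejects.

81 batches, 85 parts, 64 rejects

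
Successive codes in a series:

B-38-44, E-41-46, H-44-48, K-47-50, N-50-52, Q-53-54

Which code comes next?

T-56-56

Letter — letters move forward 3 places in the alphabet: B, E, H, K, N, Q → T.
Second component: +3 each step; 38, 41, 44, 47, 50, 53 → 56.
Third component — +2 each step: 44, 46, 48, 50, 52, 54 → 56.
Combining the parts gives T-56-56.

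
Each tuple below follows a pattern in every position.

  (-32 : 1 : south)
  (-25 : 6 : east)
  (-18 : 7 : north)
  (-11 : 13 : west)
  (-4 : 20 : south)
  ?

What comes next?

(3 : 33 : east)

First value: -32, -25, -18, -11, -4 → 3 (+7 each step).
For the second value, each term is the sum of the two before it: 1, 6, 7, 13, 20 → 33.
Direction: south, east, north, west, south → east (repeats south → east → north → west).
Putting it together: (3 : 33 : east).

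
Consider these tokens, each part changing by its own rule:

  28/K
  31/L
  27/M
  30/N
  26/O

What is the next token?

29/P

First component: 28, 31, 27, 30, 26 → 29 (alternating steps +3, −4, +3, −4, …).
Letter: letters move forward 1 place in the alphabet; K, L, M, N, O → P.
Putting it together: 29/P.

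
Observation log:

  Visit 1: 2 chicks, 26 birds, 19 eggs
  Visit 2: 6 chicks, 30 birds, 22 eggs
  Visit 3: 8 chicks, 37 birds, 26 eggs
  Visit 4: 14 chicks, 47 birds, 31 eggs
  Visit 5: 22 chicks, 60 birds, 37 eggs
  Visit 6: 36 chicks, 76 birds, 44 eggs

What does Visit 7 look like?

58 chicks, 95 birds, 52 eggs

For the chicks, each term is the sum of the two before it: 2, 6, 8, 14, 22, 36 → 58.
Birds — differences are 4, 7, 10, … (increasing by 3 each time): 26, 30, 37, 47, 60, 76 → 95.
Eggs — differences are 3, 4, 5, … (increasing by 1 each time): 19, 22, 26, 31, 37, 44 → 52.
So the next row is 58 chicks, 95 birds, 52 eggs.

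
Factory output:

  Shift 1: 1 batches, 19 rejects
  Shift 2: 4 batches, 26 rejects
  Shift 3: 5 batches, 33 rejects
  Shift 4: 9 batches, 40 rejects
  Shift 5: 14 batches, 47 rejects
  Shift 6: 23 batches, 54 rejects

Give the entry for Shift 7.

Batches: 1, 4, 5, 9, 14, 23 → 37 (each term is the sum of the two before it).
For the rejects, +7 each step: 19, 26, 33, 40, 47, 54 → 61.
So the next row is 37 batches, 61 rejects.

37 batches, 61 rejects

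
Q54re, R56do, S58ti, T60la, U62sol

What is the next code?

Letter: letters move forward 1 place in the alphabet; Q, R, S, T, U → V.
Second component: 54, 56, 58, 60, 62 → 64 (+2 each step).
Note — runs backward through the solfège scale do→ti: re, do, ti, la, sol → fa.
So the next code is V64fa.

V64fa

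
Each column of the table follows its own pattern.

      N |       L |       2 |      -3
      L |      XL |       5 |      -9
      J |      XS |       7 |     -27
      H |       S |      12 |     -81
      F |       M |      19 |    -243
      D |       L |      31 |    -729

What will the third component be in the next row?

Letter: letters move back 2 places in the alphabet; N, L, J, H, F, D → B.
Size — repeats L → XL → XS → S → M: L, XL, XS, S, M, L → XL.
Third component: each term is the sum of the two before it; 2, 5, 7, 12, 19, 31 → 50.
Fourth component: -3, -9, -27, -81, -243, -729 → -2187 (×3 each step).

50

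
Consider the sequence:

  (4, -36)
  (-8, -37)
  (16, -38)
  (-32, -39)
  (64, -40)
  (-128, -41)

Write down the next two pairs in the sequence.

First slot: ×(-2) each step; 4, -8, 16, -32, 64, -128 → 256 → -512.
Second slot — −1 each step: -36, -37, -38, -39, -40, -41 → -42 → -43.
Putting the parts together: (256, -42) and then (-512, -43).

(256, -42), (-512, -43)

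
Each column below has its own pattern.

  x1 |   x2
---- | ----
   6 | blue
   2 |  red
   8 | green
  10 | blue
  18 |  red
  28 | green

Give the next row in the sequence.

46  blue

Column x1: 6, 2, 8, 10, 18, 28 → 46 (each term is the sum of the two before it).
Column x2: blue, red, green, blue, red, green → blue (repeats blue → red → green).
Putting it together: 46  blue.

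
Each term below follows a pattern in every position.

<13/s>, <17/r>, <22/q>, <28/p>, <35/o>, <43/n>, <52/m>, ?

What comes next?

<62/l>

For the first value, differences are 4, 5, 6, … (increasing by 1 each time): 13, 17, 22, 28, 35, 43, 52 → 62.
Letter goes s, r, q, p, o, n, m → l (letters move back 1 place in the alphabet).
Combining the parts gives <62/l>.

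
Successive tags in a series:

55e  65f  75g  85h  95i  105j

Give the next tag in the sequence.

115k

First component — +10 each step: 55, 65, 75, 85, 95, 105 → 115.
For the letter, letters move forward 1 place in the alphabet: e, f, g, h, i, j → k.
So the next tag is 115k.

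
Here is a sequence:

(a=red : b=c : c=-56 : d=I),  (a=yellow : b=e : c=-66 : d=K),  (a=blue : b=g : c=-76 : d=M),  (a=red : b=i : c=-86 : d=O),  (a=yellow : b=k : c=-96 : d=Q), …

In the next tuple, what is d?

D — letters move forward 2 places in the alphabet: I, K, M, O, Q → S.

S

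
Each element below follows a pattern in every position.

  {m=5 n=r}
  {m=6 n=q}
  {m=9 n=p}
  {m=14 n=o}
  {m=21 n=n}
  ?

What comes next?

M: differences are 1, 3, 5, … (increasing by 2 each time), so 5, 6, 9, 14, 21 → 30.
N goes r, q, p, o, n → m (letters move back 1 place in the alphabet).
Combining the parts gives {m=30 n=m}.

{m=30 n=m}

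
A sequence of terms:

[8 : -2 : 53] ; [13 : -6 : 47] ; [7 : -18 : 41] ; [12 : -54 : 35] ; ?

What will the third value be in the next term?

For the first value, alternating steps +5, −6, +5, −6, …: 8, 13, 7, 12 → 6.
Second value: ×3 each step, so -2, -6, -18, -54 → -162.
For the third value, −6 each step: 53, 47, 41, 35 → 29.

29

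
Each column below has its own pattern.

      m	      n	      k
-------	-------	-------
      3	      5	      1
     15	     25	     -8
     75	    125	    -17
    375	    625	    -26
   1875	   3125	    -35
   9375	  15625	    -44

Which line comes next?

Column m: 3, 15, 75, 375, 1875, 9375 → 46875 (×5 each step).
Column n: ×5 each step, so 5, 25, 125, 625, 3125, 15625 → 78125.
Column k: −9 each step, so 1, -8, -17, -26, -35, -44 → -53.
So the next line is 46875  78125  -53.

46875  78125  -53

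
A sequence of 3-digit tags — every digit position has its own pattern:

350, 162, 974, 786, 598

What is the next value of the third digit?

0

First digit — −2 each step, mod 10: 3, 1, 9, 7, 5 → 3.
Second digit: 5, 6, 7, 8, 9 → 0 (+1 each step, mod 10).
For the third digit, +2 each step, mod 10: 0, 2, 4, 6, 8 → 0.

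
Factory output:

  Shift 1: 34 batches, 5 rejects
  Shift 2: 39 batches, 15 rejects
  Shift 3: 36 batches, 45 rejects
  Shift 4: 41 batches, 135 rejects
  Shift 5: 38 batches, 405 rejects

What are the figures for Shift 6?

Batches — alternating steps +5, −3, +5, −3, …: 34, 39, 36, 41, 38 → 43.
Rejects: ×3 each step; 5, 15, 45, 135, 405 → 1215.
Combining the parts gives 43 batches, 1215 rejects.

43 batches, 1215 rejects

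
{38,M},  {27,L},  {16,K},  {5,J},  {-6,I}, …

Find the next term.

First entry — −11 each step: 38, 27, 16, 5, -6 → -17.
Letter: M, L, K, J, I → H (letters move back 1 place in the alphabet).
Combining the parts gives {-17,H}.

{-17,H}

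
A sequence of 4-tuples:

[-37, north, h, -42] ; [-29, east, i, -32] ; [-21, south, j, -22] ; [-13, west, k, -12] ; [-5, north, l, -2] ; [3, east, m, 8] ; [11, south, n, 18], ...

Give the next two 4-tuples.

[19, west, o, 28], [27, north, p, 38]

First part: +8 each step, so -37, -29, -21, -13, -5, 3, 11 → 19 → 27.
Direction: north, east, south, west, north, east, south → west → north (repeats north → east → south → west).
Letter: letters move forward 1 place in the alphabet; h, i, j, k, l, m, n → o → p.
Fourth part: +10 each step, so -42, -32, -22, -12, -2, 8, 18 → 28 → 38.
So the next two 4-tuples are [19, west, o, 28] and [27, north, p, 38].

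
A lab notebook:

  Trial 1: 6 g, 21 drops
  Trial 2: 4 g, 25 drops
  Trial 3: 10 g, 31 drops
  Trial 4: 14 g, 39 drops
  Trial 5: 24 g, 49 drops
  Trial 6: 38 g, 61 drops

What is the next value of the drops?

For the drops, differences are 4, 6, 8, … (increasing by 2 each time): 21, 25, 31, 39, 49, 61 → 75.

75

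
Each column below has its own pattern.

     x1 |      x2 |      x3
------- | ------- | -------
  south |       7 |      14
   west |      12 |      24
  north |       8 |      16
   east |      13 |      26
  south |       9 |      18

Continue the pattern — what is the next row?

Column x1: repeats south → west → north → east, so south, west, north, east, south → west.
Column x2 — alternating steps +5, −4, +5, −4, …: 7, 12, 8, 13, 9 → 14.
Column x3: always 2 × the column x2; 14, 24, 16, 26, 18 → 28.
Combining the parts gives west  14  28.

west  14  28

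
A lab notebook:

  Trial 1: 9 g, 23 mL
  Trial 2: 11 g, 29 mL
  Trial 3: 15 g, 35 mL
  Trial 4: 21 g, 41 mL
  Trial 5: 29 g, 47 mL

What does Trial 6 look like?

39 g, 53 mL

G goes 9, 11, 15, 21, 29 → 39 (differences are 2, 4, 6, … (increasing by 2 each time)).
ML goes 23, 29, 35, 41, 47 → 53 (+6 each step).
Combining the parts gives 39 g, 53 mL.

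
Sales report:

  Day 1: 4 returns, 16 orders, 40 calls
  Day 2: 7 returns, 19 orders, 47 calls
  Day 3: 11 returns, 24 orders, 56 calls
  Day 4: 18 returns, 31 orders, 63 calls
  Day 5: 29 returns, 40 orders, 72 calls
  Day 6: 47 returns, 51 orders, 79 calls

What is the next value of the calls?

88

Returns — each term is the sum of the two before it: 4, 7, 11, 18, 29, 47 → 76.
Orders — differences are 3, 5, 7, … (increasing by 2 each time): 16, 19, 24, 31, 40, 51 → 64.
For the calls, alternating steps +7, +9, +7, +9, …: 40, 47, 56, 63, 72, 79 → 88.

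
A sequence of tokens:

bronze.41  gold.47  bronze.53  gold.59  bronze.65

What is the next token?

gold.71

Rank: alternates bronze ↔ gold; bronze, gold, bronze, gold, bronze → gold.
Second component: 41, 47, 53, 59, 65 → 71 (+6 each step).
Putting it together: gold.71.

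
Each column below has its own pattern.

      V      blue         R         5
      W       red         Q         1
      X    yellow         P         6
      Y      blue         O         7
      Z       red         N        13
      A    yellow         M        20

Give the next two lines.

First letter: letters move forward 1 place in the alphabet, wrapping Z→A, so V, W, X, Y, Z, A → B → C.
For the colour, repeats blue → red → yellow: blue, red, yellow, blue, red, yellow → blue → red.
Second letter goes R, Q, P, O, N, M → L → K (letters move back 1 place in the alphabet).
Fourth component: 5, 1, 6, 7, 13, 20 → 33 → 53 (each term is the sum of the two before it).
Putting the parts together: B  blue  L  33 and then C  red  K  53.

B  blue  L  33; C  red  K  53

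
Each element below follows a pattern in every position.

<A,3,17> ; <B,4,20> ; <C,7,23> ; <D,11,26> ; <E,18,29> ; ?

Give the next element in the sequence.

<F,29,32>

Letter: A, B, C, D, E → F (letters move forward 1 place in the alphabet).
Second value: each term is the sum of the two before it, so 3, 4, 7, 11, 18 → 29.
Third value: +3 each step, so 17, 20, 23, 26, 29 → 32.
Putting it together: <F,29,32>.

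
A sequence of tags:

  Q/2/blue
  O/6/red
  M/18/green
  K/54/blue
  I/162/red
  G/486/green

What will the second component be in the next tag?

Second component: 2, 6, 18, 54, 162, 486 → 1458 (×3 each step).

1458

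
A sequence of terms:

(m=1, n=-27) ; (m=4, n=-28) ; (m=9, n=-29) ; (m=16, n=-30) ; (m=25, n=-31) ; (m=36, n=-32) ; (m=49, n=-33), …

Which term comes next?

M: perfect squares: 1², 2², 3², …, so 1, 4, 9, 16, 25, 36, 49 → 64.
N goes -27, -28, -29, -30, -31, -32, -33 → -34 (−1 each step).
Putting it together: (m=64, n=-34).

(m=64, n=-34)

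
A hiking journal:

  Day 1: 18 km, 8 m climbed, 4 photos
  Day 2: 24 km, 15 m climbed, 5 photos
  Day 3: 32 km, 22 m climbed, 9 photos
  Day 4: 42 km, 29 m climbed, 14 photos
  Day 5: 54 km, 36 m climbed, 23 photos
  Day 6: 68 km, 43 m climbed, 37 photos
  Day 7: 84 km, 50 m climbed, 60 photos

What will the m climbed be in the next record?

57

For the m climbed, +7 each step: 8, 15, 22, 29, 36, 43, 50 → 57.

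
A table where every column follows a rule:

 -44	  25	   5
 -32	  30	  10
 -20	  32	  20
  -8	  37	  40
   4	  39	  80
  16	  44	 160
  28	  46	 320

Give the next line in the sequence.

First component — +12 each step: -44, -32, -20, -8, 4, 16, 28 → 40.
Second component — alternating steps +5, +2, +5, +2, …: 25, 30, 32, 37, 39, 44, 46 → 51.
Third component: ×2 each step, so 5, 10, 20, 40, 80, 160, 320 → 640.
So the next line is 40  51  640.

40  51  640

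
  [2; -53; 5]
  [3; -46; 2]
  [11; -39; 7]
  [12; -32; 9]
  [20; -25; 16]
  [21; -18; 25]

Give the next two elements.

For the first entry, alternating steps +1, +8, +1, +8, …: 2, 3, 11, 12, 20, 21 → 29 → 30.
Second entry: +7 each step; -53, -46, -39, -32, -25, -18 → -11 → -4.
Third entry: each term is the sum of the two before it; 5, 2, 7, 9, 16, 25 → 41 → 66.
Putting the parts together: [29; -11; 41] and then [30; -4; 66].

[29; -11; 41], [30; -4; 66]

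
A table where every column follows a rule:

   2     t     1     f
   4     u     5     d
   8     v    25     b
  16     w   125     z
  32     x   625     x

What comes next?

First component — ×2 each step: 2, 4, 8, 16, 32 → 64.
First letter: t, u, v, w, x → y (letters move forward 1 place in the alphabet).
Third component goes 1, 5, 25, 125, 625 → 3125 (×5 each step).
Second letter: letters move back 2 places in the alphabet, wrapping A→Z; f, d, b, z, x → v.
Combining the parts gives 64  y  3125  v.

64  y  3125  v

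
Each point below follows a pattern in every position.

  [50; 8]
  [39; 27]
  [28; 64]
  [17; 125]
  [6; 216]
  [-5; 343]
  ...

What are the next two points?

[-16; 512], [-27; 729]

First entry: −11 each step; 50, 39, 28, 17, 6, -5 → -16 → -27.
Second entry: perfect cubes: 2³, 3³, 4³, …, so 8, 27, 64, 125, 216, 343 → 512 → 729.
So the next two points are [-16; 512] and [-27; 729].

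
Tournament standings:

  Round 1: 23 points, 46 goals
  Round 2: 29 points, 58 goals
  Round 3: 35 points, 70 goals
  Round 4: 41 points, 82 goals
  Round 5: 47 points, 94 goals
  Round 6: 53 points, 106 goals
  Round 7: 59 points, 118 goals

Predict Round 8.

65 points, 130 goals

Points: +6 each step, so 23, 29, 35, 41, 47, 53, 59 → 65.
Goals: always 2 × the points; 46, 58, 70, 82, 94, 106, 118 → 130.
Putting it together: 65 points, 130 goals.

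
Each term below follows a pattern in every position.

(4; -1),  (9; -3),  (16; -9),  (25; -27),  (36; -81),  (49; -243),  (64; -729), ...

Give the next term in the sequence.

(81; -2187)

First coordinate goes 4, 9, 16, 25, 36, 49, 64 → 81 (perfect squares: 2², 3², 4², …).
Second coordinate — ×3 each step: -1, -3, -9, -27, -81, -243, -729 → -2187.
Putting it together: (81; -2187).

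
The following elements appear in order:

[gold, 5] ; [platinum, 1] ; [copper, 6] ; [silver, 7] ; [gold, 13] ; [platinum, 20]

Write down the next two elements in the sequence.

Metal: repeats gold → platinum → copper → silver, so gold, platinum, copper, silver, gold, platinum → copper → silver.
Second part: each term is the sum of the two before it, so 5, 1, 6, 7, 13, 20 → 33 → 53.
So the next two elements are [copper, 33] and [silver, 53].

[copper, 33], [silver, 53]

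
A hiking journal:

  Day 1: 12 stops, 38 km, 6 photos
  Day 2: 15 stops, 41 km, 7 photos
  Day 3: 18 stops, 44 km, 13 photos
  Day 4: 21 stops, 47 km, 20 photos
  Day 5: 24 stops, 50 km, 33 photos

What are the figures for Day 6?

27 stops, 53 km, 53 photos

Stops: 12, 15, 18, 21, 24 → 27 (+3 each step).
Km: 38, 41, 44, 47, 50 → 53 (+3 each step).
Photos: 6, 7, 13, 20, 33 → 53 (each term is the sum of the two before it).
Combining the parts gives 27 stops, 53 km, 53 photos.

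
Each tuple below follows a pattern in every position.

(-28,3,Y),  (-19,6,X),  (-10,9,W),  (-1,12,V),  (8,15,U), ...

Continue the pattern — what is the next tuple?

First entry: -28, -19, -10, -1, 8 → 17 (+9 each step).
Second entry: 3, 6, 9, 12, 15 → 18 (+3 each step).
Letter: letters move back 1 place in the alphabet, so Y, X, W, V, U → T.
So the next tuple is (17,18,T).

(17,18,T)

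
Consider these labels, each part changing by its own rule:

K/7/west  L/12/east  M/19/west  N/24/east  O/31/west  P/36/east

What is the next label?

Q/43/west

Letter goes K, L, M, N, O, P → Q (letters move forward 1 place in the alphabet).
Second component: 7, 12, 19, 24, 31, 36 → 43 (alternating steps +5, +7, +5, +7, …).
For the direction, alternates west ↔ east: west, east, west, east, west, east → west.
Combining the parts gives Q/43/west.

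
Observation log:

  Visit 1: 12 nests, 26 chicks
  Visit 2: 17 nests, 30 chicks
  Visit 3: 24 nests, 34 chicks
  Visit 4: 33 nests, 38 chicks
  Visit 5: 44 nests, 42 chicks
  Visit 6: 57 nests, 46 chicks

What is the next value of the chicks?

50

Chicks: 26, 30, 34, 38, 42, 46 → 50 (+4 each step).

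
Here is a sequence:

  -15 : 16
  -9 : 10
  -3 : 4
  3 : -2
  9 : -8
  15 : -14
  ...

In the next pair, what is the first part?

First part: +6 each step; -15, -9, -3, 3, 9, 15 → 21.
Second part — together with the first part always sums to 1: 16, 10, 4, -2, -8, -14 → -20.

21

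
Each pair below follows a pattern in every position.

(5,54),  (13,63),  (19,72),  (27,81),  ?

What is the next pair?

First slot: alternating steps +8, +6, +8, +6, …, so 5, 13, 19, 27 → 33.
Second slot goes 54, 63, 72, 81 → 90 (+9 each step).
Combining the parts gives (33,90).

(33,90)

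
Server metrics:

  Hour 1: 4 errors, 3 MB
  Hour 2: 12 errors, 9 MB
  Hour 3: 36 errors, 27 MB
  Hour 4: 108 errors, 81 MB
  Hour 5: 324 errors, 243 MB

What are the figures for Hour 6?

Errors — ×3 each step: 4, 12, 36, 108, 324 → 972.
For the MB, ×3 each step: 3, 9, 27, 81, 243 → 729.
So the next record is 972 errors, 729 MB.

972 errors, 729 MB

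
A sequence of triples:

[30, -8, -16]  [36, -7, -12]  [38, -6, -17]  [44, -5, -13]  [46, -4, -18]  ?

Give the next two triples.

First component: 30, 36, 38, 44, 46 → 52 → 54 (alternating steps +6, +2, +6, +2, …).
For the second component, +1 each step: -8, -7, -6, -5, -4 → -3 → -2.
Third component goes -16, -12, -17, -13, -18 → -14 → -19 (alternating steps +4, −5, +4, −5, …).
So the next two triples are [52, -3, -14] and [54, -2, -19].

[52, -3, -14], [54, -2, -19]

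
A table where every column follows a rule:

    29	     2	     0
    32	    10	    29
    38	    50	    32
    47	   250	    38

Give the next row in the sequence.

First component: differences are 3, 6, 9, … (increasing by 3 each time); 29, 32, 38, 47 → 59.
For the second component, ×5 each step: 2, 10, 50, 250 → 1250.
Third component: always the previous value of the first component; 0, 29, 32, 38 → 47.
Putting it together: 59  1250  47.

59  1250  47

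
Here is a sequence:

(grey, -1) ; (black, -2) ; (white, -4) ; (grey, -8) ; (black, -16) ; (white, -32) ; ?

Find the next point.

(grey, -64)

Shade: repeats grey → black → white, so grey, black, white, grey, black, white → grey.
Second part: ×2 each step; -1, -2, -4, -8, -16, -32 → -64.
Putting it together: (grey, -64).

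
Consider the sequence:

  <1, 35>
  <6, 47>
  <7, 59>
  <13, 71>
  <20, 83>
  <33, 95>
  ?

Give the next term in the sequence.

First component: each term is the sum of the two before it, so 1, 6, 7, 13, 20, 33 → 53.
For the second component, +12 each step: 35, 47, 59, 71, 83, 95 → 107.
So the next term is <53, 107>.

<53, 107>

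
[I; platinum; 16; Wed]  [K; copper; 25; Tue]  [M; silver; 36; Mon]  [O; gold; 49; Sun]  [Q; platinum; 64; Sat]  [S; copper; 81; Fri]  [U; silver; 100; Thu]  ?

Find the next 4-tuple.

Letter: letters move forward 2 places in the alphabet, so I, K, M, O, Q, S, U → W.
Metal: repeats platinum → copper → silver → gold; platinum, copper, silver, gold, platinum, copper, silver → gold.
Third part: perfect squares: 4², 5², 6², …; 16, 25, 36, 49, 64, 81, 100 → 121.
Day: Wed, Tue, Mon, Sun, Sat, Fri, Thu → Wed (runs backward through the weekdays Mon→Sun).
Combining the parts gives [W; gold; 121; Wed].

[W; gold; 121; Wed]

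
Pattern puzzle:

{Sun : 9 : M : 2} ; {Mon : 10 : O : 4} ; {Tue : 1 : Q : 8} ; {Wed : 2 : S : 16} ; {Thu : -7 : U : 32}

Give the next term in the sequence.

{Fri : -6 : W : 64}

Day: Sun, Mon, Tue, Wed, Thu → Fri (runs through the weekdays Mon→Sun).
Second value: alternating steps +1, −9, +1, −9, …; 9, 10, 1, 2, -7 → -6.
Letter: letters move forward 2 places in the alphabet; M, O, Q, S, U → W.
Fourth value — ×2 each step: 2, 4, 8, 16, 32 → 64.
Putting it together: {Fri : -6 : W : 64}.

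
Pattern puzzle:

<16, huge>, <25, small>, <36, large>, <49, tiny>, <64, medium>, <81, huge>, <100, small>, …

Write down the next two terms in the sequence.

First part — perfect squares: 4², 5², 6², …: 16, 25, 36, 49, 64, 81, 100 → 121 → 144.
For the size, repeats huge → small → large → tiny → medium: huge, small, large, tiny, medium, huge, small → large → tiny.
So the next two terms are <121, large> and <144, tiny>.

<121, large>, <144, tiny>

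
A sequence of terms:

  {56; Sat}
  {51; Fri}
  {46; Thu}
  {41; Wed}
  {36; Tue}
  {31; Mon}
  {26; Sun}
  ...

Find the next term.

First component: −5 each step; 56, 51, 46, 41, 36, 31, 26 → 21.
Day — runs backward through the weekdays Mon→Sun: Sat, Fri, Thu, Wed, Tue, Mon, Sun → Sat.
Combining the parts gives {21; Sat}.

{21; Sat}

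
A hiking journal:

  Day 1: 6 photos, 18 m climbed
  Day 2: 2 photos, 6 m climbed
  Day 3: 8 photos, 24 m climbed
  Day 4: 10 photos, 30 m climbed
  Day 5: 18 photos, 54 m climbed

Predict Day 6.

Photos — each term is the sum of the two before it: 6, 2, 8, 10, 18 → 28.
M climbed: always 3 × the photos; 18, 6, 24, 30, 54 → 84.
Putting it together: 28 photos, 84 m climbed.

28 photos, 84 m climbed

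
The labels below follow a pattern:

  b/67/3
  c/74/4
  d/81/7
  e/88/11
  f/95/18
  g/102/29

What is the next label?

h/109/47

Letter: letters move forward 1 place in the alphabet, so b, c, d, e, f, g → h.
Second component: 67, 74, 81, 88, 95, 102 → 109 (+7 each step).
Third component — each term is the sum of the two before it: 3, 4, 7, 11, 18, 29 → 47.
So the next label is h/109/47.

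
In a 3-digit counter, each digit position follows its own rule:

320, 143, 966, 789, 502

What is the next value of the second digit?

For the first digit, −2 each step, mod 10: 3, 1, 9, 7, 5 → 3.
Second digit: +2 each step, mod 10; 2, 4, 6, 8, 0 → 2.
Third digit — +3 each step, mod 10: 0, 3, 6, 9, 2 → 5.

2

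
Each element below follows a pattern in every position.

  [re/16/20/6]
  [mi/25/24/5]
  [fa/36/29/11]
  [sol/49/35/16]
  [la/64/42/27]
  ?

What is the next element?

[ti/81/50/43]

Note — runs through the solfège scale do→ti: re, mi, fa, sol, la → ti.
Second coordinate: perfect squares: 4², 5², 6², …, so 16, 25, 36, 49, 64 → 81.
Third coordinate goes 20, 24, 29, 35, 42 → 50 (differences are 4, 5, 6, … (increasing by 1 each time)).
For the fourth coordinate, each term is the sum of the two before it: 6, 5, 11, 16, 27 → 43.
So the next element is [ti/81/50/43].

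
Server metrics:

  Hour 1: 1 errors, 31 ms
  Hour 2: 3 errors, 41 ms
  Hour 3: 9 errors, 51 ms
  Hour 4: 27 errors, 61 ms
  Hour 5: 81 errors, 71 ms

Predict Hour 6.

243 errors, 81 ms

For the errors, ×3 each step: 1, 3, 9, 27, 81 → 243.
Ms goes 31, 41, 51, 61, 71 → 81 (+10 each step).
Combining the parts gives 243 errors, 81 ms.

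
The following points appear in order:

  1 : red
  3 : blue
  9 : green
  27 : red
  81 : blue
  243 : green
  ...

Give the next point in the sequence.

729 : red

For the first coordinate, ×3 each step: 1, 3, 9, 27, 81, 243 → 729.
Colour: repeats red → blue → green; red, blue, green, red, blue, green → red.
Putting it together: 729 : red.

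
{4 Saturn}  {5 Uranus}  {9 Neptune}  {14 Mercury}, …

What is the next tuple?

{23 Venus}

For the first coordinate, each term is the sum of the two before it: 4, 5, 9, 14 → 23.
Planet: runs through the planets Mercury→Neptune; Saturn, Uranus, Neptune, Mercury → Venus.
Combining the parts gives {23 Venus}.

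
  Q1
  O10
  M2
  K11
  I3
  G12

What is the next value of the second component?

Letter: letters move back 2 places in the alphabet, so Q, O, M, K, I, G → E.
Second component: 1, 10, 2, 11, 3, 12 → 4 (alternating steps +9, −8, +9, −8, …).

4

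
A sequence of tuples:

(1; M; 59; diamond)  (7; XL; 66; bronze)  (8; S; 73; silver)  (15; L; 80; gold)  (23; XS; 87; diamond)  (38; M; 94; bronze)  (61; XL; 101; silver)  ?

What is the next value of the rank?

gold

Rank: repeats diamond → bronze → silver → gold, so diamond, bronze, silver, gold, diamond, bronze, silver → gold.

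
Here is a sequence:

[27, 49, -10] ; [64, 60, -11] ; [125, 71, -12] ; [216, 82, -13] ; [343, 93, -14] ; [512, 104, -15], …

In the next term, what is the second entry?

For the first entry, perfect cubes: 3³, 4³, 5³, …: 27, 64, 125, 216, 343, 512 → 729.
Second entry goes 49, 60, 71, 82, 93, 104 → 115 (+11 each step).
Third entry goes -10, -11, -12, -13, -14, -15 → -16 (−1 each step).

115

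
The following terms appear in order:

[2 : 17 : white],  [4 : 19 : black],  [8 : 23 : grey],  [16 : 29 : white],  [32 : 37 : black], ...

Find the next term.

For the first part, ×2 each step: 2, 4, 8, 16, 32 → 64.
Second part: differences are 2, 4, 6, … (increasing by 2 each time), so 17, 19, 23, 29, 37 → 47.
Shade — repeats white → black → grey: white, black, grey, white, black → grey.
So the next term is [64 : 47 : grey].

[64 : 47 : grey]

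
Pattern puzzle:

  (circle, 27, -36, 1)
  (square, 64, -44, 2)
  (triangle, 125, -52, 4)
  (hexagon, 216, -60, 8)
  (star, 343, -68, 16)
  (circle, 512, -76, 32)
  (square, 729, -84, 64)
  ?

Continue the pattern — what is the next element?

(triangle, 1000, -92, 128)

Shape: repeats circle → square → triangle → hexagon → star; circle, square, triangle, hexagon, star, circle, square → triangle.
Second component — perfect cubes: 3³, 4³, 5³, …: 27, 64, 125, 216, 343, 512, 729 → 1000.
Third component goes -36, -44, -52, -60, -68, -76, -84 → -92 (−8 each step).
Fourth component: ×2 each step; 1, 2, 4, 8, 16, 32, 64 → 128.
So the next element is (triangle, 1000, -92, 128).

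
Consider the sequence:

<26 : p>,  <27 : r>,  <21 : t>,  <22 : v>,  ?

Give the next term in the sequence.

First part goes 26, 27, 21, 22 → 16 (alternating steps +1, −6, +1, −6, …).
Letter — letters move forward 2 places in the alphabet: p, r, t, v → x.
Putting it together: <16 : x>.

<16 : x>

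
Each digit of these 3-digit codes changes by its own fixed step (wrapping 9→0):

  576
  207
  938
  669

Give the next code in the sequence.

390

For the first digit, −3 each step, mod 10: 5, 2, 9, 6 → 3.
Second digit: +3 each step, mod 10; 7, 0, 3, 6 → 9.
Third digit goes 6, 7, 8, 9 → 0 (+1 each step, mod 10).
Putting it together: 390.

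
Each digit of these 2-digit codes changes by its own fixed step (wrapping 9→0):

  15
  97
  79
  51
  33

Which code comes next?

First digit: −2 each step, mod 10; 1, 9, 7, 5, 3 → 1.
For the second digit, +2 each step, mod 10: 5, 7, 9, 1, 3 → 5.
So the next code is 15.

15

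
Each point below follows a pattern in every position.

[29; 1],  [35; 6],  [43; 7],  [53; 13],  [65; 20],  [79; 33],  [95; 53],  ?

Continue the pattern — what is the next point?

[113; 86]

First value: 29, 35, 43, 53, 65, 79, 95 → 113 (differences are 6, 8, 10, … (increasing by 2 each time)).
Second value goes 1, 6, 7, 13, 20, 33, 53 → 86 (each term is the sum of the two before it).
Combining the parts gives [113; 86].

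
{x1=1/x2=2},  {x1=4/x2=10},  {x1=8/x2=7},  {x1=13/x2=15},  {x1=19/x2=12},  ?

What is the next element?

X1 — differences are 3, 4, 5, … (increasing by 1 each time): 1, 4, 8, 13, 19 → 26.
X2: 2, 10, 7, 15, 12 → 20 (alternating steps +8, −3, +8, −3, …).
So the next element is {x1=26/x2=20}.

{x1=26/x2=20}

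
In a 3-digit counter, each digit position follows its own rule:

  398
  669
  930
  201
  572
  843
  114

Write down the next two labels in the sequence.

First digit — +3 each step, mod 10: 3, 6, 9, 2, 5, 8, 1 → 4 → 7.
Second digit: 9, 6, 3, 0, 7, 4, 1 → 8 → 5 (−3 each step, mod 10).
Third digit — +1 each step, mod 10: 8, 9, 0, 1, 2, 3, 4 → 5 → 6.
Putting the parts together: 485 and then 756.

485 then 756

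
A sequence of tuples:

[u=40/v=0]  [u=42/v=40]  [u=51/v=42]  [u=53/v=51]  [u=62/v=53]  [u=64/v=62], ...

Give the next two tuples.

[u=73/v=64], [u=75/v=73]

U — alternating steps +2, +9, +2, +9, …: 40, 42, 51, 53, 62, 64 → 73 → 75.
V — always the previous value of the u: 0, 40, 42, 51, 53, 62 → 64 → 73.
Putting the parts together: [u=73/v=64] and then [u=75/v=73].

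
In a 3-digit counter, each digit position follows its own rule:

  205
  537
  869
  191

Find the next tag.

First digit: 2, 5, 8, 1 → 4 (+3 each step, mod 10).
Second digit: +3 each step, mod 10, so 0, 3, 6, 9 → 2.
Third digit: 5, 7, 9, 1 → 3 (+2 each step, mod 10).
Combining the parts gives 423.

423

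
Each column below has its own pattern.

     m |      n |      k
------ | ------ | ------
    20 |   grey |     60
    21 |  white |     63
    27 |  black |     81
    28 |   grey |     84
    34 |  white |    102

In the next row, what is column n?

For the column n, repeats grey → white → black: grey, white, black, grey, white → black.

black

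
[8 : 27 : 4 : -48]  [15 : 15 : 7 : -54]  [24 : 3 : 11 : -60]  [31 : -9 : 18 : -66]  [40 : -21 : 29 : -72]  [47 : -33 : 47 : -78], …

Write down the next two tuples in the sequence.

First value: alternating steps +7, +9, +7, +9, …; 8, 15, 24, 31, 40, 47 → 56 → 63.
Second value — −12 each step: 27, 15, 3, -9, -21, -33 → -45 → -57.
Third value: each term is the sum of the two before it; 4, 7, 11, 18, 29, 47 → 76 → 123.
Fourth value: −6 each step; -48, -54, -60, -66, -72, -78 → -84 → -90.
Putting the parts together: [56 : -45 : 76 : -84] and then [63 : -57 : 123 : -90].

[56 : -45 : 76 : -84], [63 : -57 : 123 : -90]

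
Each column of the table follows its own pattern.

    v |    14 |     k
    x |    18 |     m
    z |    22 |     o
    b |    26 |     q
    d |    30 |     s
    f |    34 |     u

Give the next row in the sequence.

For the first letter, letters move forward 2 places in the alphabet, wrapping Z→A: v, x, z, b, d, f → h.
Second component: +4 each step; 14, 18, 22, 26, 30, 34 → 38.
Second letter — letters move forward 2 places in the alphabet: k, m, o, q, s, u → w.
Combining the parts gives h  38  w.

h  38  w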